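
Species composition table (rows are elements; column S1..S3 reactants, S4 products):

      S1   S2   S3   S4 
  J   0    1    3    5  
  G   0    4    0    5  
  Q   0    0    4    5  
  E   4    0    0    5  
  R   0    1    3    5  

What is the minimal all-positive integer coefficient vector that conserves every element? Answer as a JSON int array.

Coefficients: [5, 5, 5, 4]

J: 5·0+5·1+5·3 = 20 | 4·5 = 20
G: 5·0+5·4+5·0 = 20 | 4·5 = 20
Q: 5·0+5·0+5·4 = 20 | 4·5 = 20
E: 5·4+5·0+5·0 = 20 | 4·5 = 20
R: 5·0+5·1+5·3 = 20 | 4·5 = 20
gcd(5,5,5,4) = 1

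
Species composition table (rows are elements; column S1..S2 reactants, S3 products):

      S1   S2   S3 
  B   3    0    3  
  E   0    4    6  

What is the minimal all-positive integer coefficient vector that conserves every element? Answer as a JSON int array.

B: 2·3+3·0 = 6 | 2·3 = 6
E: 2·0+3·4 = 12 | 2·6 = 12
gcd(2,3,2) = 1

Coefficients: [2, 3, 2]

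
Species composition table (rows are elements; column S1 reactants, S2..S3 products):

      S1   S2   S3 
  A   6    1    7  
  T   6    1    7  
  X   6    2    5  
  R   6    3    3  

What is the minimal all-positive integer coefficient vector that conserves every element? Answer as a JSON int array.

A: 3·6 = 18 | 4·1+2·7 = 18
T: 3·6 = 18 | 4·1+2·7 = 18
X: 3·6 = 18 | 4·2+2·5 = 18
R: 3·6 = 18 | 4·3+2·3 = 18
gcd(3,4,2) = 1

Coefficients: [3, 4, 2]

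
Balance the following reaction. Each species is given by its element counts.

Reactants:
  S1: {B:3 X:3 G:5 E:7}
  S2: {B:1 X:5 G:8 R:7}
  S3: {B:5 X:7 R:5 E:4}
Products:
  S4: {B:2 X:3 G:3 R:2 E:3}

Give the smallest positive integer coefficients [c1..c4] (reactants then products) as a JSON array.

Coefficients: [2, 1, 1, 6]

B: 2·3+1·1+1·5 = 12 | 6·2 = 12
X: 2·3+1·5+1·7 = 18 | 6·3 = 18
G: 2·5+1·8+1·0 = 18 | 6·3 = 18
R: 2·0+1·7+1·5 = 12 | 6·2 = 12
E: 2·7+1·0+1·4 = 18 | 6·3 = 18
gcd(2,1,1,6) = 1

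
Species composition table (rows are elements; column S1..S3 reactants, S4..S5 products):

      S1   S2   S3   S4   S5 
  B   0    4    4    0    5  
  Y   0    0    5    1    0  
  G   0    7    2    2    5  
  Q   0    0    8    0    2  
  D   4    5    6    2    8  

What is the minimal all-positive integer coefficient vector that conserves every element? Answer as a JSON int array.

B: 4·0+4·4+1·4 = 20 | 5·0+4·5 = 20
Y: 4·0+4·0+1·5 = 5 | 5·1+4·0 = 5
G: 4·0+4·7+1·2 = 30 | 5·2+4·5 = 30
Q: 4·0+4·0+1·8 = 8 | 5·0+4·2 = 8
D: 4·4+4·5+1·6 = 42 | 5·2+4·8 = 42
gcd(4,4,1,5,4) = 1

Coefficients: [4, 4, 1, 5, 4]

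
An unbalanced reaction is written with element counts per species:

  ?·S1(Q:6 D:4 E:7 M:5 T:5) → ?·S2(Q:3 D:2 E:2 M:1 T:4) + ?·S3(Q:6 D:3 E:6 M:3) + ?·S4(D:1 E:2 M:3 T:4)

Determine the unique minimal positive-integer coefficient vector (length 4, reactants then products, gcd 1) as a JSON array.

Coefficients: [4, 2, 3, 3]

Q: 4·6 = 24 | 2·3+3·6+3·0 = 24
D: 4·4 = 16 | 2·2+3·3+3·1 = 16
E: 4·7 = 28 | 2·2+3·6+3·2 = 28
M: 4·5 = 20 | 2·1+3·3+3·3 = 20
T: 4·5 = 20 | 2·4+3·0+3·4 = 20
gcd(4,2,3,3) = 1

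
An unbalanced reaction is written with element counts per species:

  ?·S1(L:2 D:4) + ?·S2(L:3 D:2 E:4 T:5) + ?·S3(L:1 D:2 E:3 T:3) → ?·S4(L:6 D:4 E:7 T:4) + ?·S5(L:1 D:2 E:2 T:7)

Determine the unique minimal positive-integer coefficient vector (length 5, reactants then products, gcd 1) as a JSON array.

L: 1·2+6·3+1·1 = 21 | 3·6+3·1 = 21
D: 1·4+6·2+1·2 = 18 | 3·4+3·2 = 18
E: 1·0+6·4+1·3 = 27 | 3·7+3·2 = 27
T: 1·0+6·5+1·3 = 33 | 3·4+3·7 = 33
gcd(1,6,1,3,3) = 1

Coefficients: [1, 6, 1, 3, 3]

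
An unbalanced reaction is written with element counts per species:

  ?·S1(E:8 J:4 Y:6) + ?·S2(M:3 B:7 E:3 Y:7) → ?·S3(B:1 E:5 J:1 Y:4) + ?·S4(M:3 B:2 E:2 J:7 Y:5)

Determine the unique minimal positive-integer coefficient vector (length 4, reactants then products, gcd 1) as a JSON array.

Coefficients: [3, 1, 5, 1]

M: 3·0+1·3 = 3 | 5·0+1·3 = 3
B: 3·0+1·7 = 7 | 5·1+1·2 = 7
E: 3·8+1·3 = 27 | 5·5+1·2 = 27
J: 3·4+1·0 = 12 | 5·1+1·7 = 12
Y: 3·6+1·7 = 25 | 5·4+1·5 = 25
gcd(3,1,5,1) = 1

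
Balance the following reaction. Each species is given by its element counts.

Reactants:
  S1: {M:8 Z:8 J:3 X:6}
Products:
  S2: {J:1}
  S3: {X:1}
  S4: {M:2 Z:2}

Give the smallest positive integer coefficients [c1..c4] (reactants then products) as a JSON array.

Coefficients: [1, 3, 6, 4]

M: 1·8 = 8 | 3·0+6·0+4·2 = 8
Z: 1·8 = 8 | 3·0+6·0+4·2 = 8
J: 1·3 = 3 | 3·1+6·0+4·0 = 3
X: 1·6 = 6 | 3·0+6·1+4·0 = 6
gcd(1,3,6,4) = 1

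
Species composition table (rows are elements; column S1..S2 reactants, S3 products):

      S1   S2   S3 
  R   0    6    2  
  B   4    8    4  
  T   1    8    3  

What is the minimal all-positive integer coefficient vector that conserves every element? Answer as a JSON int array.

Coefficients: [1, 1, 3]

R: 1·0+1·6 = 6 | 3·2 = 6
B: 1·4+1·8 = 12 | 3·4 = 12
T: 1·1+1·8 = 9 | 3·3 = 9
gcd(1,1,3) = 1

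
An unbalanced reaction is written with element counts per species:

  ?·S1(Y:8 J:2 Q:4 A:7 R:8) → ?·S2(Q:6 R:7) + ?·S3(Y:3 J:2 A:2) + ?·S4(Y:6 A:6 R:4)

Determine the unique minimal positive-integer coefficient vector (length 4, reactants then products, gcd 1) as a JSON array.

Coefficients: [6, 4, 6, 5]

Y: 6·8 = 48 | 4·0+6·3+5·6 = 48
J: 6·2 = 12 | 4·0+6·2+5·0 = 12
Q: 6·4 = 24 | 4·6+6·0+5·0 = 24
A: 6·7 = 42 | 4·0+6·2+5·6 = 42
R: 6·8 = 48 | 4·7+6·0+5·4 = 48
gcd(6,4,6,5) = 1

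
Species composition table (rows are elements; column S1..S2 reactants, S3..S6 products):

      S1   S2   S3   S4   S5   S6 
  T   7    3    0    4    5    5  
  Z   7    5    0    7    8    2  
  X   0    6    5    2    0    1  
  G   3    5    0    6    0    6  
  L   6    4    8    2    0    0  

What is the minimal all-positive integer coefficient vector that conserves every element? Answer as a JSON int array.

Coefficients: [4, 6, 5, 4, 3, 3]

T: 4·7+6·3 = 46 | 5·0+4·4+3·5+3·5 = 46
Z: 4·7+6·5 = 58 | 5·0+4·7+3·8+3·2 = 58
X: 4·0+6·6 = 36 | 5·5+4·2+3·0+3·1 = 36
G: 4·3+6·5 = 42 | 5·0+4·6+3·0+3·6 = 42
L: 4·6+6·4 = 48 | 5·8+4·2+3·0+3·0 = 48
gcd(4,6,5,4,3,3) = 1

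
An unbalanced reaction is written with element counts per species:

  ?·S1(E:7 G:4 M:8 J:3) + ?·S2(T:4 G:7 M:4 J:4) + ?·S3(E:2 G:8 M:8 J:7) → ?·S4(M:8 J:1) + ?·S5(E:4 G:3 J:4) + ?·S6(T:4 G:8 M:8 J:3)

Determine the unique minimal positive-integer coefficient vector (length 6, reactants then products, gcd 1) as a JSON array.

Coefficients: [2, 4, 1, 1, 4, 4]

T: 2·0+4·4+1·0 = 16 | 1·0+4·0+4·4 = 16
E: 2·7+4·0+1·2 = 16 | 1·0+4·4+4·0 = 16
G: 2·4+4·7+1·8 = 44 | 1·0+4·3+4·8 = 44
M: 2·8+4·4+1·8 = 40 | 1·8+4·0+4·8 = 40
J: 2·3+4·4+1·7 = 29 | 1·1+4·4+4·3 = 29
gcd(2,4,1,1,4,4) = 1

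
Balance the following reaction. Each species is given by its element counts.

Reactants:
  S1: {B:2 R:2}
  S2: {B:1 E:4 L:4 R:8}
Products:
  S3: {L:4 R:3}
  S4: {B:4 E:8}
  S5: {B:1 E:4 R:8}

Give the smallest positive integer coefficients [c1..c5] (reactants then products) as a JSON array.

Coefficients: [1, 6, 6, 1, 4]

B: 1·2+6·1 = 8 | 6·0+1·4+4·1 = 8
E: 1·0+6·4 = 24 | 6·0+1·8+4·4 = 24
L: 1·0+6·4 = 24 | 6·4+1·0+4·0 = 24
R: 1·2+6·8 = 50 | 6·3+1·0+4·8 = 50
gcd(1,6,6,1,4) = 1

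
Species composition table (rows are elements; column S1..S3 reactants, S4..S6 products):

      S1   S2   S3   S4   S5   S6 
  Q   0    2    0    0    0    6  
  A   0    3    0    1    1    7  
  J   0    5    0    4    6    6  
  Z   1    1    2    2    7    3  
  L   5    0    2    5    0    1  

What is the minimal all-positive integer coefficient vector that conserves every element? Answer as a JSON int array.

Coefficients: [1, 6, 6, 3, 1, 2]

Q: 1·0+6·2+6·0 = 12 | 3·0+1·0+2·6 = 12
A: 1·0+6·3+6·0 = 18 | 3·1+1·1+2·7 = 18
J: 1·0+6·5+6·0 = 30 | 3·4+1·6+2·6 = 30
Z: 1·1+6·1+6·2 = 19 | 3·2+1·7+2·3 = 19
L: 1·5+6·0+6·2 = 17 | 3·5+1·0+2·1 = 17
gcd(1,6,6,3,1,2) = 1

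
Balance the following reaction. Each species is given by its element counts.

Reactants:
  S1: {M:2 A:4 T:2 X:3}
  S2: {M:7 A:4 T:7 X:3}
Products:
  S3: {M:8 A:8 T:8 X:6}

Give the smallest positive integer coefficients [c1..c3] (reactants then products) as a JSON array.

M: 6·2+4·7 = 40 | 5·8 = 40
A: 6·4+4·4 = 40 | 5·8 = 40
T: 6·2+4·7 = 40 | 5·8 = 40
X: 6·3+4·3 = 30 | 5·6 = 30
gcd(6,4,5) = 1

Coefficients: [6, 4, 5]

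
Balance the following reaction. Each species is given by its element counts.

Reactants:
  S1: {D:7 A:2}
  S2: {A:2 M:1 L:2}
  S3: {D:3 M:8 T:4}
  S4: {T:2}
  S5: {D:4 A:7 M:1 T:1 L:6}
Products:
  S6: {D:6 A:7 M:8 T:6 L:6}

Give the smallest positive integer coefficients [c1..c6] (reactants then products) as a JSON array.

Coefficients: [1, 6, 3, 5, 2, 4]

D: 1·7+6·0+3·3+5·0+2·4 = 24 | 4·6 = 24
A: 1·2+6·2+3·0+5·0+2·7 = 28 | 4·7 = 28
M: 1·0+6·1+3·8+5·0+2·1 = 32 | 4·8 = 32
T: 1·0+6·0+3·4+5·2+2·1 = 24 | 4·6 = 24
L: 1·0+6·2+3·0+5·0+2·6 = 24 | 4·6 = 24
gcd(1,6,3,5,2,4) = 1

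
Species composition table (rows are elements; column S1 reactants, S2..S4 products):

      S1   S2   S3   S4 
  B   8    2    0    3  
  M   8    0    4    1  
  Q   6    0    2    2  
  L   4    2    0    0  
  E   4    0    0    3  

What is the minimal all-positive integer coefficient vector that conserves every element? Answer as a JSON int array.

Coefficients: [3, 6, 5, 4]

B: 3·8 = 24 | 6·2+5·0+4·3 = 24
M: 3·8 = 24 | 6·0+5·4+4·1 = 24
Q: 3·6 = 18 | 6·0+5·2+4·2 = 18
L: 3·4 = 12 | 6·2+5·0+4·0 = 12
E: 3·4 = 12 | 6·0+5·0+4·3 = 12
gcd(3,6,5,4) = 1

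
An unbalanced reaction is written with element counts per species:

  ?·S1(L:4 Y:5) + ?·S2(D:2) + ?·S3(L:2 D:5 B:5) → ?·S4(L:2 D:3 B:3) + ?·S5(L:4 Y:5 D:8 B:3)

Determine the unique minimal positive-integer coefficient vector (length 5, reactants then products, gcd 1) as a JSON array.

L: 2·4+5·0+3·2 = 14 | 3·2+2·4 = 14
Y: 2·5+5·0+3·0 = 10 | 3·0+2·5 = 10
D: 2·0+5·2+3·5 = 25 | 3·3+2·8 = 25
B: 2·0+5·0+3·5 = 15 | 3·3+2·3 = 15
gcd(2,5,3,3,2) = 1

Coefficients: [2, 5, 3, 3, 2]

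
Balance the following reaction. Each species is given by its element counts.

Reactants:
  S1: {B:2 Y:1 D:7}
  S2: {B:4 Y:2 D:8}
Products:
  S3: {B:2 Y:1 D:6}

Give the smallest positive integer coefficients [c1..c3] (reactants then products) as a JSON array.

Coefficients: [4, 1, 6]

B: 4·2+1·4 = 12 | 6·2 = 12
Y: 4·1+1·2 = 6 | 6·1 = 6
D: 4·7+1·8 = 36 | 6·6 = 36
gcd(4,1,6) = 1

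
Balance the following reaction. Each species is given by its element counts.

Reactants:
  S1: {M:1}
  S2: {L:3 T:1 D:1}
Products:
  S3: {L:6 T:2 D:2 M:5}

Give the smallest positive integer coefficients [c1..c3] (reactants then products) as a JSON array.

L: 5·0+2·3 = 6 | 1·6 = 6
T: 5·0+2·1 = 2 | 1·2 = 2
D: 5·0+2·1 = 2 | 1·2 = 2
M: 5·1+2·0 = 5 | 1·5 = 5
gcd(5,2,1) = 1

Coefficients: [5, 2, 1]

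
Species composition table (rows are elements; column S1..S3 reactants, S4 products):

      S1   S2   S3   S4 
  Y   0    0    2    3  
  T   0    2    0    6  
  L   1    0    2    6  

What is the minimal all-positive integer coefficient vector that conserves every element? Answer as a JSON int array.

Y: 6·0+6·0+3·2 = 6 | 2·3 = 6
T: 6·0+6·2+3·0 = 12 | 2·6 = 12
L: 6·1+6·0+3·2 = 12 | 2·6 = 12
gcd(6,6,3,2) = 1

Coefficients: [6, 6, 3, 2]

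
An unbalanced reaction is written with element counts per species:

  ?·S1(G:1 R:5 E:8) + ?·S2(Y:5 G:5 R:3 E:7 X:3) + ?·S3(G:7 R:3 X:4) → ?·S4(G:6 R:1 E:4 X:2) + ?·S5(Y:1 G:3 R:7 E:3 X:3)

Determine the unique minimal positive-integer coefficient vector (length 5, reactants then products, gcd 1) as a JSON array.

Coefficients: [4, 1, 6, 6, 5]

Y: 4·0+1·5+6·0 = 5 | 6·0+5·1 = 5
G: 4·1+1·5+6·7 = 51 | 6·6+5·3 = 51
R: 4·5+1·3+6·3 = 41 | 6·1+5·7 = 41
E: 4·8+1·7+6·0 = 39 | 6·4+5·3 = 39
X: 4·0+1·3+6·4 = 27 | 6·2+5·3 = 27
gcd(4,1,6,6,5) = 1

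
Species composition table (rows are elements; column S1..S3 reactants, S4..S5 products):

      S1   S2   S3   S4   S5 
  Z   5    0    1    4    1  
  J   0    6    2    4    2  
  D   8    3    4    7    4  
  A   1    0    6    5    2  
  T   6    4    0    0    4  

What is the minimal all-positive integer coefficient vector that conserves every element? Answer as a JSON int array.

Coefficients: [2, 2, 3, 2, 5]

Z: 2·5+2·0+3·1 = 13 | 2·4+5·1 = 13
J: 2·0+2·6+3·2 = 18 | 2·4+5·2 = 18
D: 2·8+2·3+3·4 = 34 | 2·7+5·4 = 34
A: 2·1+2·0+3·6 = 20 | 2·5+5·2 = 20
T: 2·6+2·4+3·0 = 20 | 2·0+5·4 = 20
gcd(2,2,3,2,5) = 1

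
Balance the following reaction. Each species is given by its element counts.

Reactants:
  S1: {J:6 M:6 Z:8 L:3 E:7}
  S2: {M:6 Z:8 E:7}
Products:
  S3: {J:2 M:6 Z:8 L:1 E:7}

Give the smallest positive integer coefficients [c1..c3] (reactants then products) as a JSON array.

J: 1·6+2·0 = 6 | 3·2 = 6
M: 1·6+2·6 = 18 | 3·6 = 18
Z: 1·8+2·8 = 24 | 3·8 = 24
L: 1·3+2·0 = 3 | 3·1 = 3
E: 1·7+2·7 = 21 | 3·7 = 21
gcd(1,2,3) = 1

Coefficients: [1, 2, 3]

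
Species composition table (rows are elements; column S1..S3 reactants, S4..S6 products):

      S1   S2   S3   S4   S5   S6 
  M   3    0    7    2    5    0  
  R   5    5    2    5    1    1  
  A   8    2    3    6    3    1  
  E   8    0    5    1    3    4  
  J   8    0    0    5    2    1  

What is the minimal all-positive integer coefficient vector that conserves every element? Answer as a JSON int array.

M: 3·3+1·0+1·7 = 16 | 3·2+2·5+5·0 = 16
R: 3·5+1·5+1·2 = 22 | 3·5+2·1+5·1 = 22
A: 3·8+1·2+1·3 = 29 | 3·6+2·3+5·1 = 29
E: 3·8+1·0+1·5 = 29 | 3·1+2·3+5·4 = 29
J: 3·8+1·0+1·0 = 24 | 3·5+2·2+5·1 = 24
gcd(3,1,1,3,2,5) = 1

Coefficients: [3, 1, 1, 3, 2, 5]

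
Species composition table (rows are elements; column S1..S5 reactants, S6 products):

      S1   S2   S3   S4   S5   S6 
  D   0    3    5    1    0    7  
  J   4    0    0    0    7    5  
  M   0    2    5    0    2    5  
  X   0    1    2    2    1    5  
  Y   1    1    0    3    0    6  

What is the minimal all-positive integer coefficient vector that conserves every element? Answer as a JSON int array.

Coefficients: [2, 4, 1, 4, 1, 3]

D: 2·0+4·3+1·5+4·1+1·0 = 21 | 3·7 = 21
J: 2·4+4·0+1·0+4·0+1·7 = 15 | 3·5 = 15
M: 2·0+4·2+1·5+4·0+1·2 = 15 | 3·5 = 15
X: 2·0+4·1+1·2+4·2+1·1 = 15 | 3·5 = 15
Y: 2·1+4·1+1·0+4·3+1·0 = 18 | 3·6 = 18
gcd(2,4,1,4,1,3) = 1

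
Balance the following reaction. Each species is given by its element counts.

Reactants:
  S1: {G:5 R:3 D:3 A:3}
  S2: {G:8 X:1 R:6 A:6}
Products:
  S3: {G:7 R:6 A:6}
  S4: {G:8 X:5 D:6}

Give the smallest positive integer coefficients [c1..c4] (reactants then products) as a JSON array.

G: 2·5+5·8 = 50 | 6·7+1·8 = 50
X: 2·0+5·1 = 5 | 6·0+1·5 = 5
R: 2·3+5·6 = 36 | 6·6+1·0 = 36
D: 2·3+5·0 = 6 | 6·0+1·6 = 6
A: 2·3+5·6 = 36 | 6·6+1·0 = 36
gcd(2,5,6,1) = 1

Coefficients: [2, 5, 6, 1]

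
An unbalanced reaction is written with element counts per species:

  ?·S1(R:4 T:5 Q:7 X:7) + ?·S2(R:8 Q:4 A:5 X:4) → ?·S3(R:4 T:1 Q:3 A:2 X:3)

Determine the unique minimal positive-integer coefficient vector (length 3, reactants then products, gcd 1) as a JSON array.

R: 1·4+2·8 = 20 | 5·4 = 20
T: 1·5+2·0 = 5 | 5·1 = 5
Q: 1·7+2·4 = 15 | 5·3 = 15
A: 1·0+2·5 = 10 | 5·2 = 10
X: 1·7+2·4 = 15 | 5·3 = 15
gcd(1,2,5) = 1

Coefficients: [1, 2, 5]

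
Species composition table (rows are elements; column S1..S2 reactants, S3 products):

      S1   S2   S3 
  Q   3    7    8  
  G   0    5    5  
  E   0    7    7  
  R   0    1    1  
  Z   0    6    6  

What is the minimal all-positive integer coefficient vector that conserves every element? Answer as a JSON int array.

Q: 1·3+3·7 = 24 | 3·8 = 24
G: 1·0+3·5 = 15 | 3·5 = 15
E: 1·0+3·7 = 21 | 3·7 = 21
R: 1·0+3·1 = 3 | 3·1 = 3
Z: 1·0+3·6 = 18 | 3·6 = 18
gcd(1,3,3) = 1

Coefficients: [1, 3, 3]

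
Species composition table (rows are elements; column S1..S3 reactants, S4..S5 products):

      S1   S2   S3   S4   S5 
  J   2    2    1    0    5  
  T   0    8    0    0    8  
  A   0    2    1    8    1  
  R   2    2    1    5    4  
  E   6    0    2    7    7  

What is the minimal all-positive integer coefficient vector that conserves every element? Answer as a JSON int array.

J: 6·2+5·2+3·1 = 25 | 1·0+5·5 = 25
T: 6·0+5·8+3·0 = 40 | 1·0+5·8 = 40
A: 6·0+5·2+3·1 = 13 | 1·8+5·1 = 13
R: 6·2+5·2+3·1 = 25 | 1·5+5·4 = 25
E: 6·6+5·0+3·2 = 42 | 1·7+5·7 = 42
gcd(6,5,3,1,5) = 1

Coefficients: [6, 5, 3, 1, 5]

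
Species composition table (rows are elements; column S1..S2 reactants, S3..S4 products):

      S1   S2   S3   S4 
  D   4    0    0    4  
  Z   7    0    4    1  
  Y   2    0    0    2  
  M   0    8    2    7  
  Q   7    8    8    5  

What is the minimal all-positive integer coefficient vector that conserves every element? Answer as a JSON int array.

Coefficients: [4, 5, 6, 4]

D: 4·4+5·0 = 16 | 6·0+4·4 = 16
Z: 4·7+5·0 = 28 | 6·4+4·1 = 28
Y: 4·2+5·0 = 8 | 6·0+4·2 = 8
M: 4·0+5·8 = 40 | 6·2+4·7 = 40
Q: 4·7+5·8 = 68 | 6·8+4·5 = 68
gcd(4,5,6,4) = 1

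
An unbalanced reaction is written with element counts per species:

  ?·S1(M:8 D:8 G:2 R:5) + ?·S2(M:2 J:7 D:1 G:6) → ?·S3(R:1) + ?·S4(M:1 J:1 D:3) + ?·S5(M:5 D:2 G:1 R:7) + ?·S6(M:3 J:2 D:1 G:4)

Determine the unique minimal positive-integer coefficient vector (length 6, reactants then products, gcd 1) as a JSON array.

M: 3·8+2·2 = 28 | 1·0+6·1+2·5+4·3 = 28
J: 3·0+2·7 = 14 | 1·0+6·1+2·0+4·2 = 14
D: 3·8+2·1 = 26 | 1·0+6·3+2·2+4·1 = 26
G: 3·2+2·6 = 18 | 1·0+6·0+2·1+4·4 = 18
R: 3·5+2·0 = 15 | 1·1+6·0+2·7+4·0 = 15
gcd(3,2,1,6,2,4) = 1

Coefficients: [3, 2, 1, 6, 2, 4]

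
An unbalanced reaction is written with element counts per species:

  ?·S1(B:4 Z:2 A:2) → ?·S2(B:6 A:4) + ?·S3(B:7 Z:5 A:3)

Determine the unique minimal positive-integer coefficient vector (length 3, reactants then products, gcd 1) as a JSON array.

B: 5·4 = 20 | 1·6+2·7 = 20
Z: 5·2 = 10 | 1·0+2·5 = 10
A: 5·2 = 10 | 1·4+2·3 = 10
gcd(5,1,2) = 1

Coefficients: [5, 1, 2]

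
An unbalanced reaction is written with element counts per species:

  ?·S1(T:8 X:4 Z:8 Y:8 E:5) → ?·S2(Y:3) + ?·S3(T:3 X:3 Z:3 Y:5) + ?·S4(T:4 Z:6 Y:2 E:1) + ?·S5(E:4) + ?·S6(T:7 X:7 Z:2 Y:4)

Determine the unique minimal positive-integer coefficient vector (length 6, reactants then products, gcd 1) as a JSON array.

Coefficients: [5, 4, 2, 5, 5, 2]

T: 5·8 = 40 | 4·0+2·3+5·4+5·0+2·7 = 40
X: 5·4 = 20 | 4·0+2·3+5·0+5·0+2·7 = 20
Z: 5·8 = 40 | 4·0+2·3+5·6+5·0+2·2 = 40
Y: 5·8 = 40 | 4·3+2·5+5·2+5·0+2·4 = 40
E: 5·5 = 25 | 4·0+2·0+5·1+5·4+2·0 = 25
gcd(5,4,2,5,5,2) = 1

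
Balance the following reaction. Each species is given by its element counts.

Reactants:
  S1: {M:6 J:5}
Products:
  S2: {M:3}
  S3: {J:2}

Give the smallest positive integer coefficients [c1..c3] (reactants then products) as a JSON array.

M: 2·6 = 12 | 4·3+5·0 = 12
J: 2·5 = 10 | 4·0+5·2 = 10
gcd(2,4,5) = 1

Coefficients: [2, 4, 5]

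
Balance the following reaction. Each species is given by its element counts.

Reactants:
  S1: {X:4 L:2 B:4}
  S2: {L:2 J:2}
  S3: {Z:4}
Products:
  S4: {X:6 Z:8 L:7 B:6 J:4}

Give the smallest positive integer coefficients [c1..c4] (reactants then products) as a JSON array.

X: 3·4+4·0+4·0 = 12 | 2·6 = 12
Z: 3·0+4·0+4·4 = 16 | 2·8 = 16
L: 3·2+4·2+4·0 = 14 | 2·7 = 14
B: 3·4+4·0+4·0 = 12 | 2·6 = 12
J: 3·0+4·2+4·0 = 8 | 2·4 = 8
gcd(3,4,4,2) = 1

Coefficients: [3, 4, 4, 2]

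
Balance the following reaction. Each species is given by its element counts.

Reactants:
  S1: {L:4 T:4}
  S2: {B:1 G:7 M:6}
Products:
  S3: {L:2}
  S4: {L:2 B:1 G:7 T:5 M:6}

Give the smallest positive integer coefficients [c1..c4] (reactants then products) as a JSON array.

L: 5·4+4·0 = 20 | 6·2+4·2 = 20
B: 5·0+4·1 = 4 | 6·0+4·1 = 4
G: 5·0+4·7 = 28 | 6·0+4·7 = 28
T: 5·4+4·0 = 20 | 6·0+4·5 = 20
M: 5·0+4·6 = 24 | 6·0+4·6 = 24
gcd(5,4,6,4) = 1

Coefficients: [5, 4, 6, 4]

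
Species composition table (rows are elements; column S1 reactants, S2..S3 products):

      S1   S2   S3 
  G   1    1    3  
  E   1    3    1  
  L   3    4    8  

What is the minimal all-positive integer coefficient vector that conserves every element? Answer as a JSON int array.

G: 4·1 = 4 | 1·1+1·3 = 4
E: 4·1 = 4 | 1·3+1·1 = 4
L: 4·3 = 12 | 1·4+1·8 = 12
gcd(4,1,1) = 1

Coefficients: [4, 1, 1]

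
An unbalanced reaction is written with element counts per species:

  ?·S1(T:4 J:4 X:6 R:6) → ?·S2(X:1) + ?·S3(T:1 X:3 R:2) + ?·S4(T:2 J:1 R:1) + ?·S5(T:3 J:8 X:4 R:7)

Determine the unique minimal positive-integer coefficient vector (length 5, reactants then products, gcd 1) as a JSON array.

T: 5·4 = 20 | 4·0+6·1+4·2+2·3 = 20
J: 5·4 = 20 | 4·0+6·0+4·1+2·8 = 20
X: 5·6 = 30 | 4·1+6·3+4·0+2·4 = 30
R: 5·6 = 30 | 4·0+6·2+4·1+2·7 = 30
gcd(5,4,6,4,2) = 1

Coefficients: [5, 4, 6, 4, 2]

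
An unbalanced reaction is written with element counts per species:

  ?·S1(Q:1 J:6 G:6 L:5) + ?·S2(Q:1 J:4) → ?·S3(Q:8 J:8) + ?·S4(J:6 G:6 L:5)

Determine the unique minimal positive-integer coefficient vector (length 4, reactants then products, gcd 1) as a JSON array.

Q: 6·1+2·1 = 8 | 1·8+6·0 = 8
J: 6·6+2·4 = 44 | 1·8+6·6 = 44
G: 6·6+2·0 = 36 | 1·0+6·6 = 36
L: 6·5+2·0 = 30 | 1·0+6·5 = 30
gcd(6,2,1,6) = 1

Coefficients: [6, 2, 1, 6]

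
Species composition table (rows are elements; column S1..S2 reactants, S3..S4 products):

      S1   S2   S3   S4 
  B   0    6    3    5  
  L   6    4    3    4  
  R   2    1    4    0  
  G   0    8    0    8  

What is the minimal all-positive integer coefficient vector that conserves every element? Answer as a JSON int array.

B: 1·0+6·6 = 36 | 2·3+6·5 = 36
L: 1·6+6·4 = 30 | 2·3+6·4 = 30
R: 1·2+6·1 = 8 | 2·4+6·0 = 8
G: 1·0+6·8 = 48 | 2·0+6·8 = 48
gcd(1,6,2,6) = 1

Coefficients: [1, 6, 2, 6]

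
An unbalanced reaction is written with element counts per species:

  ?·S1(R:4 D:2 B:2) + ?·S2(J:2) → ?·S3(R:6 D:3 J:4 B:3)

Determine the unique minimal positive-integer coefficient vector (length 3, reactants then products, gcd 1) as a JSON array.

R: 3·4+4·0 = 12 | 2·6 = 12
D: 3·2+4·0 = 6 | 2·3 = 6
J: 3·0+4·2 = 8 | 2·4 = 8
B: 3·2+4·0 = 6 | 2·3 = 6
gcd(3,4,2) = 1

Coefficients: [3, 4, 2]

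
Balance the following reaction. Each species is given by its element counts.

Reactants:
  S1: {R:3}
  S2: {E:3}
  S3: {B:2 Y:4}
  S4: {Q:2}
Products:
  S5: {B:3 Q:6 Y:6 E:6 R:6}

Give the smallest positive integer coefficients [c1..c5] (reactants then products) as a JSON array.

B: 4·0+4·0+3·2+6·0 = 6 | 2·3 = 6
Q: 4·0+4·0+3·0+6·2 = 12 | 2·6 = 12
Y: 4·0+4·0+3·4+6·0 = 12 | 2·6 = 12
E: 4·0+4·3+3·0+6·0 = 12 | 2·6 = 12
R: 4·3+4·0+3·0+6·0 = 12 | 2·6 = 12
gcd(4,4,3,6,2) = 1

Coefficients: [4, 4, 3, 6, 2]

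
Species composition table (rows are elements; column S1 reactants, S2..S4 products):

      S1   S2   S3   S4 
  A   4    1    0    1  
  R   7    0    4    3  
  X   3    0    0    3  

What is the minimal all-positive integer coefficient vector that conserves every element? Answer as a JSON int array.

A: 1·4 = 4 | 3·1+1·0+1·1 = 4
R: 1·7 = 7 | 3·0+1·4+1·3 = 7
X: 1·3 = 3 | 3·0+1·0+1·3 = 3
gcd(1,3,1,1) = 1

Coefficients: [1, 3, 1, 1]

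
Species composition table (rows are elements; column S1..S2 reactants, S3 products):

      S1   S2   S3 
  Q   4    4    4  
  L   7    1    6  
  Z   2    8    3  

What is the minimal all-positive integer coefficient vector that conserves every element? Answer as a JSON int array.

Q: 5·4+1·4 = 24 | 6·4 = 24
L: 5·7+1·1 = 36 | 6·6 = 36
Z: 5·2+1·8 = 18 | 6·3 = 18
gcd(5,1,6) = 1

Coefficients: [5, 1, 6]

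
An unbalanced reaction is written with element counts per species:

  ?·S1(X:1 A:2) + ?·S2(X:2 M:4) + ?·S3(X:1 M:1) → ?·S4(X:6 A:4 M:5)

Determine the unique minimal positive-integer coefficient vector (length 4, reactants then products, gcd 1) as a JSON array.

Coefficients: [4, 1, 6, 2]

X: 4·1+1·2+6·1 = 12 | 2·6 = 12
A: 4·2+1·0+6·0 = 8 | 2·4 = 8
M: 4·0+1·4+6·1 = 10 | 2·5 = 10
gcd(4,1,6,2) = 1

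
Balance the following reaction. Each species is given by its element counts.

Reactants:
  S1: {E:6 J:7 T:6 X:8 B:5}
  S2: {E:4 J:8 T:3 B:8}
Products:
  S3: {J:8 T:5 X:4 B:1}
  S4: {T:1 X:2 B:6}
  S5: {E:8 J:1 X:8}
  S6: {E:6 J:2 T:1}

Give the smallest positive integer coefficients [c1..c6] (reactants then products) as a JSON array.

Coefficients: [5, 2, 5, 6, 1, 5]

E: 5·6+2·4 = 38 | 5·0+6·0+1·8+5·6 = 38
J: 5·7+2·8 = 51 | 5·8+6·0+1·1+5·2 = 51
T: 5·6+2·3 = 36 | 5·5+6·1+1·0+5·1 = 36
X: 5·8+2·0 = 40 | 5·4+6·2+1·8+5·0 = 40
B: 5·5+2·8 = 41 | 5·1+6·6+1·0+5·0 = 41
gcd(5,2,5,6,1,5) = 1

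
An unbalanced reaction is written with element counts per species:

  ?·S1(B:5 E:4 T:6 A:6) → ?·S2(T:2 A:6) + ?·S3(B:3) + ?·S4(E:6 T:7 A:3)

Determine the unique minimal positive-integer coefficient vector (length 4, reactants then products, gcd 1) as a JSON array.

B: 3·5 = 15 | 2·0+5·3+2·0 = 15
E: 3·4 = 12 | 2·0+5·0+2·6 = 12
T: 3·6 = 18 | 2·2+5·0+2·7 = 18
A: 3·6 = 18 | 2·6+5·0+2·3 = 18
gcd(3,2,5,2) = 1

Coefficients: [3, 2, 5, 2]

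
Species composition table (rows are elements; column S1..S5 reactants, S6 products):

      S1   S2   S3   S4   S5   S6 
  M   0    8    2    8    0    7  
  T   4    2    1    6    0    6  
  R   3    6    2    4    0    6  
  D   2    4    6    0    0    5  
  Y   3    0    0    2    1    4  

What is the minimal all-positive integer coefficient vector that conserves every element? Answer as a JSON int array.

M: 2·0+1·8+2·2+2·8+6·0 = 28 | 4·7 = 28
T: 2·4+1·2+2·1+2·6+6·0 = 24 | 4·6 = 24
R: 2·3+1·6+2·2+2·4+6·0 = 24 | 4·6 = 24
D: 2·2+1·4+2·6+2·0+6·0 = 20 | 4·5 = 20
Y: 2·3+1·0+2·0+2·2+6·1 = 16 | 4·4 = 16
gcd(2,1,2,2,6,4) = 1

Coefficients: [2, 1, 2, 2, 6, 4]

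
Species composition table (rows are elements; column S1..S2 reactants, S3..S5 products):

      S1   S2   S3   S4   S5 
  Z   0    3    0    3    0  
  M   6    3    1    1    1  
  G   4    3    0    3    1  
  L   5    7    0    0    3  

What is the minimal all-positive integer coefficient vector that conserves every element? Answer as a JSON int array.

Z: 1·0+1·3 = 3 | 4·0+1·3+4·0 = 3
M: 1·6+1·3 = 9 | 4·1+1·1+4·1 = 9
G: 1·4+1·3 = 7 | 4·0+1·3+4·1 = 7
L: 1·5+1·7 = 12 | 4·0+1·0+4·3 = 12
gcd(1,1,4,1,4) = 1

Coefficients: [1, 1, 4, 1, 4]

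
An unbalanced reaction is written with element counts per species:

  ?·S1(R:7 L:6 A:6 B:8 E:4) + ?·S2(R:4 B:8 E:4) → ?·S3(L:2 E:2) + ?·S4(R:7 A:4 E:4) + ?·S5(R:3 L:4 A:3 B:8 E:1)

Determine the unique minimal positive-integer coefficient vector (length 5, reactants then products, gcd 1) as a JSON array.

R: 5·7+1·4 = 39 | 3·0+3·7+6·3 = 39
L: 5·6+1·0 = 30 | 3·2+3·0+6·4 = 30
A: 5·6+1·0 = 30 | 3·0+3·4+6·3 = 30
B: 5·8+1·8 = 48 | 3·0+3·0+6·8 = 48
E: 5·4+1·4 = 24 | 3·2+3·4+6·1 = 24
gcd(5,1,3,3,6) = 1

Coefficients: [5, 1, 3, 3, 6]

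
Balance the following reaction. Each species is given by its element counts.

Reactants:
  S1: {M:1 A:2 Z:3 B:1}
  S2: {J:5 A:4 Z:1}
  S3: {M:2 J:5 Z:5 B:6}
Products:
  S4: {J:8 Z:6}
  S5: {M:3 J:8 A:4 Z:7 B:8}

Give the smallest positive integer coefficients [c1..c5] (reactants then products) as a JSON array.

Coefficients: [2, 3, 5, 1, 4]

M: 2·1+3·0+5·2 = 12 | 1·0+4·3 = 12
J: 2·0+3·5+5·5 = 40 | 1·8+4·8 = 40
A: 2·2+3·4+5·0 = 16 | 1·0+4·4 = 16
Z: 2·3+3·1+5·5 = 34 | 1·6+4·7 = 34
B: 2·1+3·0+5·6 = 32 | 1·0+4·8 = 32
gcd(2,3,5,1,4) = 1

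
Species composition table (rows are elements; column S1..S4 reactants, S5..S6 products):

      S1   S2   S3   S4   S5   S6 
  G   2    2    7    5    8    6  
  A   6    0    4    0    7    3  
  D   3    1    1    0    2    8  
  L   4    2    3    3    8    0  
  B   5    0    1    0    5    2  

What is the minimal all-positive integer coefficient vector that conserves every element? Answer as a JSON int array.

G: 5·2+1·2+2·7+4·5 = 46 | 5·8+1·6 = 46
A: 5·6+1·0+2·4+4·0 = 38 | 5·7+1·3 = 38
D: 5·3+1·1+2·1+4·0 = 18 | 5·2+1·8 = 18
L: 5·4+1·2+2·3+4·3 = 40 | 5·8+1·0 = 40
B: 5·5+1·0+2·1+4·0 = 27 | 5·5+1·2 = 27
gcd(5,1,2,4,5,1) = 1

Coefficients: [5, 1, 2, 4, 5, 1]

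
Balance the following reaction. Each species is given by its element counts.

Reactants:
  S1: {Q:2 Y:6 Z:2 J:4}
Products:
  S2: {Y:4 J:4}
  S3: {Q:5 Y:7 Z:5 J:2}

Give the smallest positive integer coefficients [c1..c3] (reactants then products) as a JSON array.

Coefficients: [5, 4, 2]

Q: 5·2 = 10 | 4·0+2·5 = 10
Y: 5·6 = 30 | 4·4+2·7 = 30
Z: 5·2 = 10 | 4·0+2·5 = 10
J: 5·4 = 20 | 4·4+2·2 = 20
gcd(5,4,2) = 1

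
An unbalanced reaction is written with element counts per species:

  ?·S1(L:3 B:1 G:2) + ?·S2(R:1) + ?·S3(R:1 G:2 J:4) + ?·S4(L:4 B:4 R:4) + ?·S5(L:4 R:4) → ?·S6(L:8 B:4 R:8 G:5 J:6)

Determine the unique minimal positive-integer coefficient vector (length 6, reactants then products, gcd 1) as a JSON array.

L: 4·3+6·0+6·0+3·4+2·4 = 32 | 4·8 = 32
B: 4·1+6·0+6·0+3·4+2·0 = 16 | 4·4 = 16
R: 4·0+6·1+6·1+3·4+2·4 = 32 | 4·8 = 32
G: 4·2+6·0+6·2+3·0+2·0 = 20 | 4·5 = 20
J: 4·0+6·0+6·4+3·0+2·0 = 24 | 4·6 = 24
gcd(4,6,6,3,2,4) = 1

Coefficients: [4, 6, 6, 3, 2, 4]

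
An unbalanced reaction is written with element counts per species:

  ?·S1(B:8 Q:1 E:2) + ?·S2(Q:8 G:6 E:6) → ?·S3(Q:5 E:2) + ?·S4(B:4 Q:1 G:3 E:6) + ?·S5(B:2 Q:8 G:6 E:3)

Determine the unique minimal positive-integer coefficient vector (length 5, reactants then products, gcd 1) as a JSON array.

B: 3·8+6·0 = 24 | 3·0+4·4+4·2 = 24
Q: 3·1+6·8 = 51 | 3·5+4·1+4·8 = 51
G: 3·0+6·6 = 36 | 3·0+4·3+4·6 = 36
E: 3·2+6·6 = 42 | 3·2+4·6+4·3 = 42
gcd(3,6,3,4,4) = 1

Coefficients: [3, 6, 3, 4, 4]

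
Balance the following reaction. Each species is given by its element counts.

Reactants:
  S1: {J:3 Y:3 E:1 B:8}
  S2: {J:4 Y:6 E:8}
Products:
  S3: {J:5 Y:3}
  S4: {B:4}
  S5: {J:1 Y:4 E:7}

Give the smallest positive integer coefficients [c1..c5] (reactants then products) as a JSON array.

J: 2·3+5·4 = 26 | 4·5+4·0+6·1 = 26
Y: 2·3+5·6 = 36 | 4·3+4·0+6·4 = 36
E: 2·1+5·8 = 42 | 4·0+4·0+6·7 = 42
B: 2·8+5·0 = 16 | 4·0+4·4+6·0 = 16
gcd(2,5,4,4,6) = 1

Coefficients: [2, 5, 4, 4, 6]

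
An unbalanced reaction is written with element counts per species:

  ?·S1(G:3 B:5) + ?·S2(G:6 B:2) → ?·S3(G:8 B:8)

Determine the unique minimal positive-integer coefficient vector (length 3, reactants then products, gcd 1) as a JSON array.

G: 4·3+2·6 = 24 | 3·8 = 24
B: 4·5+2·2 = 24 | 3·8 = 24
gcd(4,2,3) = 1

Coefficients: [4, 2, 3]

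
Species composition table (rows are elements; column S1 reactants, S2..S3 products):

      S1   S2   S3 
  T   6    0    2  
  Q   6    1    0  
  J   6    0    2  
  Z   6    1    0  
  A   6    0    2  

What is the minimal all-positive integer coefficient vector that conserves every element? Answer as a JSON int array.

T: 1·6 = 6 | 6·0+3·2 = 6
Q: 1·6 = 6 | 6·1+3·0 = 6
J: 1·6 = 6 | 6·0+3·2 = 6
Z: 1·6 = 6 | 6·1+3·0 = 6
A: 1·6 = 6 | 6·0+3·2 = 6
gcd(1,6,3) = 1

Coefficients: [1, 6, 3]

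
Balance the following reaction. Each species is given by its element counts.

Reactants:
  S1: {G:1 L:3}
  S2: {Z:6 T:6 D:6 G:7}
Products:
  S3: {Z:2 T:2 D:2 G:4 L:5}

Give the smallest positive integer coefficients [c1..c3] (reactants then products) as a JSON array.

Z: 5·0+1·6 = 6 | 3·2 = 6
T: 5·0+1·6 = 6 | 3·2 = 6
D: 5·0+1·6 = 6 | 3·2 = 6
G: 5·1+1·7 = 12 | 3·4 = 12
L: 5·3+1·0 = 15 | 3·5 = 15
gcd(5,1,3) = 1

Coefficients: [5, 1, 3]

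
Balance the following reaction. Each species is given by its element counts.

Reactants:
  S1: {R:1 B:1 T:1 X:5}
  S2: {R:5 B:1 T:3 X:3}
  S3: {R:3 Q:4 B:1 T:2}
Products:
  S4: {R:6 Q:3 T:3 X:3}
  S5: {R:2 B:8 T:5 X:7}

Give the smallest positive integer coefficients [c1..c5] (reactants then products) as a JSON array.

Coefficients: [2, 3, 3, 4, 1]

R: 2·1+3·5+3·3 = 26 | 4·6+1·2 = 26
Q: 2·0+3·0+3·4 = 12 | 4·3+1·0 = 12
B: 2·1+3·1+3·1 = 8 | 4·0+1·8 = 8
T: 2·1+3·3+3·2 = 17 | 4·3+1·5 = 17
X: 2·5+3·3+3·0 = 19 | 4·3+1·7 = 19
gcd(2,3,3,4,1) = 1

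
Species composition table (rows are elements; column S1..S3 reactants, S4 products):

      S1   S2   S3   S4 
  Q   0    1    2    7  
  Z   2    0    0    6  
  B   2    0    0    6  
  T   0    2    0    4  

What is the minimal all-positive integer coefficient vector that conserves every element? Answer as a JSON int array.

Q: 6·0+4·1+5·2 = 14 | 2·7 = 14
Z: 6·2+4·0+5·0 = 12 | 2·6 = 12
B: 6·2+4·0+5·0 = 12 | 2·6 = 12
T: 6·0+4·2+5·0 = 8 | 2·4 = 8
gcd(6,4,5,2) = 1

Coefficients: [6, 4, 5, 2]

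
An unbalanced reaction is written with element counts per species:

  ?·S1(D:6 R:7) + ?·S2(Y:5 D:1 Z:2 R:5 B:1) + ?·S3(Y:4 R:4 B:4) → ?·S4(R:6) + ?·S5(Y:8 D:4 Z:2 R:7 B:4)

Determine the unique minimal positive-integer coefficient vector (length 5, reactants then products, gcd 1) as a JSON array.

Coefficients: [2, 4, 3, 3, 4]

Y: 2·0+4·5+3·4 = 32 | 3·0+4·8 = 32
D: 2·6+4·1+3·0 = 16 | 3·0+4·4 = 16
Z: 2·0+4·2+3·0 = 8 | 3·0+4·2 = 8
R: 2·7+4·5+3·4 = 46 | 3·6+4·7 = 46
B: 2·0+4·1+3·4 = 16 | 3·0+4·4 = 16
gcd(2,4,3,3,4) = 1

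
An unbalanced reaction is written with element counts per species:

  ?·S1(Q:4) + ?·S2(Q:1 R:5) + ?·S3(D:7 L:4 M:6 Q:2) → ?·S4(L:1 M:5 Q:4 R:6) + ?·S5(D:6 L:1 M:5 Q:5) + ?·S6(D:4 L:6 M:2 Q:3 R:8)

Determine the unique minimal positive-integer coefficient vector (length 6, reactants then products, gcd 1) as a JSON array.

D: 5·0+6·0+6·7 = 42 | 1·0+5·6+3·4 = 42
L: 5·0+6·0+6·4 = 24 | 1·1+5·1+3·6 = 24
M: 5·0+6·0+6·6 = 36 | 1·5+5·5+3·2 = 36
Q: 5·4+6·1+6·2 = 38 | 1·4+5·5+3·3 = 38
R: 5·0+6·5+6·0 = 30 | 1·6+5·0+3·8 = 30
gcd(5,6,6,1,5,3) = 1

Coefficients: [5, 6, 6, 1, 5, 3]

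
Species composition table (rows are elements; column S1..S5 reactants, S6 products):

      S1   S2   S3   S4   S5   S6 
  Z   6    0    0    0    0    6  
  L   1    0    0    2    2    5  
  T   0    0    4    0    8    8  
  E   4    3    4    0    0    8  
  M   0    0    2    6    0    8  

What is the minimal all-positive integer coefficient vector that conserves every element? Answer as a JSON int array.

Coefficients: [5, 4, 2, 6, 4, 5]

Z: 5·6+4·0+2·0+6·0+4·0 = 30 | 5·6 = 30
L: 5·1+4·0+2·0+6·2+4·2 = 25 | 5·5 = 25
T: 5·0+4·0+2·4+6·0+4·8 = 40 | 5·8 = 40
E: 5·4+4·3+2·4+6·0+4·0 = 40 | 5·8 = 40
M: 5·0+4·0+2·2+6·6+4·0 = 40 | 5·8 = 40
gcd(5,4,2,6,4,5) = 1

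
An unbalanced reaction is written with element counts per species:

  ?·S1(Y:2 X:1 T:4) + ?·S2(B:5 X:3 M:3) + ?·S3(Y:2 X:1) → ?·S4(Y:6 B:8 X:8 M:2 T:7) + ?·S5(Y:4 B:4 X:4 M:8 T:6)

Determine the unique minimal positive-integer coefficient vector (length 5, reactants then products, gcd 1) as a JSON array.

Coefficients: [5, 4, 3, 2, 1]

Y: 5·2+4·0+3·2 = 16 | 2·6+1·4 = 16
B: 5·0+4·5+3·0 = 20 | 2·8+1·4 = 20
X: 5·1+4·3+3·1 = 20 | 2·8+1·4 = 20
M: 5·0+4·3+3·0 = 12 | 2·2+1·8 = 12
T: 5·4+4·0+3·0 = 20 | 2·7+1·6 = 20
gcd(5,4,3,2,1) = 1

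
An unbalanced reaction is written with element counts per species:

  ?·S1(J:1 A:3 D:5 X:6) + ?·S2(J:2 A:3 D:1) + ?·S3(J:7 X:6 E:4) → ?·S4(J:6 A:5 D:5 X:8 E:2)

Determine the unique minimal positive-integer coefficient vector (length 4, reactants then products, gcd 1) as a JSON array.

J: 5·1+5·2+3·7 = 36 | 6·6 = 36
A: 5·3+5·3+3·0 = 30 | 6·5 = 30
D: 5·5+5·1+3·0 = 30 | 6·5 = 30
X: 5·6+5·0+3·6 = 48 | 6·8 = 48
E: 5·0+5·0+3·4 = 12 | 6·2 = 12
gcd(5,5,3,6) = 1

Coefficients: [5, 5, 3, 6]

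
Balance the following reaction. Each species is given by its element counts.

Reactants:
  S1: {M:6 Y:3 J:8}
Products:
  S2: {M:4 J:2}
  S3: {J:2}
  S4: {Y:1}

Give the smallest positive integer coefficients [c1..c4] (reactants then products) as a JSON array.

M: 2·6 = 12 | 3·4+5·0+6·0 = 12
Y: 2·3 = 6 | 3·0+5·0+6·1 = 6
J: 2·8 = 16 | 3·2+5·2+6·0 = 16
gcd(2,3,5,6) = 1

Coefficients: [2, 3, 5, 6]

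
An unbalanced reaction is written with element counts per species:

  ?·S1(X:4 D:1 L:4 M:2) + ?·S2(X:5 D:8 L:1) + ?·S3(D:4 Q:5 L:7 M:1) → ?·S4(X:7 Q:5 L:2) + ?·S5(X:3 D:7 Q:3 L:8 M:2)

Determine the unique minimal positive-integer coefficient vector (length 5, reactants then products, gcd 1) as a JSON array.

X: 3·4+2·5+4·0 = 22 | 1·7+5·3 = 22
D: 3·1+2·8+4·4 = 35 | 1·0+5·7 = 35
Q: 3·0+2·0+4·5 = 20 | 1·5+5·3 = 20
L: 3·4+2·1+4·7 = 42 | 1·2+5·8 = 42
M: 3·2+2·0+4·1 = 10 | 1·0+5·2 = 10
gcd(3,2,4,1,5) = 1

Coefficients: [3, 2, 4, 1, 5]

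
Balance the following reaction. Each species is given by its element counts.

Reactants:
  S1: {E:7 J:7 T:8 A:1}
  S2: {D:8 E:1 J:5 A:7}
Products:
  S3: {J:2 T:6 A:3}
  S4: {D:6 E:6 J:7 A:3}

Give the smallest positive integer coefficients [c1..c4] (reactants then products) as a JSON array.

D: 3·0+3·8 = 24 | 4·0+4·6 = 24
E: 3·7+3·1 = 24 | 4·0+4·6 = 24
J: 3·7+3·5 = 36 | 4·2+4·7 = 36
T: 3·8+3·0 = 24 | 4·6+4·0 = 24
A: 3·1+3·7 = 24 | 4·3+4·3 = 24
gcd(3,3,4,4) = 1

Coefficients: [3, 3, 4, 4]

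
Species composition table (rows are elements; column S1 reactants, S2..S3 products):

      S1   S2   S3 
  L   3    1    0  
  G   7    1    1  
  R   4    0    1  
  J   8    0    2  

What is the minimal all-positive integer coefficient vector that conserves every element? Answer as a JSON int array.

Coefficients: [1, 3, 4]

L: 1·3 = 3 | 3·1+4·0 = 3
G: 1·7 = 7 | 3·1+4·1 = 7
R: 1·4 = 4 | 3·0+4·1 = 4
J: 1·8 = 8 | 3·0+4·2 = 8
gcd(1,3,4) = 1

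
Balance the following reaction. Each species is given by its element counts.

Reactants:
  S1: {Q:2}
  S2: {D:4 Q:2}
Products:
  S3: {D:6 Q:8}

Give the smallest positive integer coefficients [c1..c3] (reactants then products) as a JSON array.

D: 5·0+3·4 = 12 | 2·6 = 12
Q: 5·2+3·2 = 16 | 2·8 = 16
gcd(5,3,2) = 1

Coefficients: [5, 3, 2]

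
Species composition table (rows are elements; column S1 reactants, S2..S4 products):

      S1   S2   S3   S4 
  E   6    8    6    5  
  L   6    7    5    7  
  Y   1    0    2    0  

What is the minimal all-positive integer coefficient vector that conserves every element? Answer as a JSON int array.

E: 6·6 = 36 | 1·8+3·6+2·5 = 36
L: 6·6 = 36 | 1·7+3·5+2·7 = 36
Y: 6·1 = 6 | 1·0+3·2+2·0 = 6
gcd(6,1,3,2) = 1

Coefficients: [6, 1, 3, 2]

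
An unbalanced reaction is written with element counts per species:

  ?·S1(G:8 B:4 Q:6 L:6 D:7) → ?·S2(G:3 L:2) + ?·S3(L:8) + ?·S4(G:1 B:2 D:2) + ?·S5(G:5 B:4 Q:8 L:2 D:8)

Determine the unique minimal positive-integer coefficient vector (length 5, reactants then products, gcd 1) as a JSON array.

G: 4·8 = 32 | 5·3+1·0+2·1+3·5 = 32
B: 4·4 = 16 | 5·0+1·0+2·2+3·4 = 16
Q: 4·6 = 24 | 5·0+1·0+2·0+3·8 = 24
L: 4·6 = 24 | 5·2+1·8+2·0+3·2 = 24
D: 4·7 = 28 | 5·0+1·0+2·2+3·8 = 28
gcd(4,5,1,2,3) = 1

Coefficients: [4, 5, 1, 2, 3]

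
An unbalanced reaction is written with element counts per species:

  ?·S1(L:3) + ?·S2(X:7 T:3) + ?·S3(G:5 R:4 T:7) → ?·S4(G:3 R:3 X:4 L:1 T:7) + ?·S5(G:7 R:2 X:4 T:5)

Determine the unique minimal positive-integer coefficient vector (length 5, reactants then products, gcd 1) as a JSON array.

G: 2·0+4·0+5·5 = 25 | 6·3+1·7 = 25
R: 2·0+4·0+5·4 = 20 | 6·3+1·2 = 20
X: 2·0+4·7+5·0 = 28 | 6·4+1·4 = 28
L: 2·3+4·0+5·0 = 6 | 6·1+1·0 = 6
T: 2·0+4·3+5·7 = 47 | 6·7+1·5 = 47
gcd(2,4,5,6,1) = 1

Coefficients: [2, 4, 5, 6, 1]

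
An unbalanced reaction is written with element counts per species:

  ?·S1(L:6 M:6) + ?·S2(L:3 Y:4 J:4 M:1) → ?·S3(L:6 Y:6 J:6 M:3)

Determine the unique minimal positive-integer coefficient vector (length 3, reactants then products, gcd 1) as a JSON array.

Coefficients: [1, 6, 4]

L: 1·6+6·3 = 24 | 4·6 = 24
Y: 1·0+6·4 = 24 | 4·6 = 24
J: 1·0+6·4 = 24 | 4·6 = 24
M: 1·6+6·1 = 12 | 4·3 = 12
gcd(1,6,4) = 1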